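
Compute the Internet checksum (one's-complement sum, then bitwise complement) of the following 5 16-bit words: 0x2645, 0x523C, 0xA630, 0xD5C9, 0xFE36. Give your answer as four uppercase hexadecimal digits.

0D4D

One's-complement addition (fold any carry out of bit 15 back into bit 0):
  0x2645 + 0x523C = 0x07881
  0x7881 + 0xA630 = 0x11EB1 → wrap carry → 0x1EB2
  0x1EB2 + 0xD5C9 = 0x0F47B
  0xF47B + 0xFE36 = 0x1F2B1 → wrap carry → 0xF2B2
One's-complement sum = 0xF2B2.
Checksum = ~0xF2B2 & 0xFFFF = 0x0D4D.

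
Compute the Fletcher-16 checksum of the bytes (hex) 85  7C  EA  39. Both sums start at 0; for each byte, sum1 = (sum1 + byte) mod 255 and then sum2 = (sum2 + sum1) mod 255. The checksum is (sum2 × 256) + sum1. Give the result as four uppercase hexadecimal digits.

Running sums (mod 255):
  after byte 0 (85): sum1=133, sum2=133
  after byte 1 (7C): sum1=2, sum2=135
  after byte 2 (EA): sum1=236, sum2=116
  after byte 3 (39): sum1=38, sum2=154
Checksum = sum2·256 + sum1 = 154·256 + 38 = 39462 = 0x9A26.

9A26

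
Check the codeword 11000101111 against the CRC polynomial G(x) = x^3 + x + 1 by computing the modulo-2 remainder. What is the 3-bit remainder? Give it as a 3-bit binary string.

100

Modulo-2 division of 11000101111 by 1011:
  pos 0: 1100 XOR 1011 = 0111
  pos 1: 1110 XOR 1011 = 0101
  pos 2: 1011 XOR 1011 = 0000
  pos 7: 1111 XOR 1011 = 0100
Remainder = 100 (nonzero — an error is detected).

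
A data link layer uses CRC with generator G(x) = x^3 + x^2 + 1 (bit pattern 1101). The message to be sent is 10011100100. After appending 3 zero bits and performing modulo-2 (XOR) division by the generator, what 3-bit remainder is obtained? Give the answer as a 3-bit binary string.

110

Append 3 zeros: 10011100100000. Divide by 1101 (XOR where the leading bit is 1):
  pos 0: 1001 XOR 1101 = 0100
  pos 1: 1001 XOR 1101 = 0100
  pos 2: 1001 XOR 1101 = 0100
  pos 3: 1000 XOR 1101 = 0101
  pos 4: 1010 XOR 1101 = 0111
  pos 5: 1111 XOR 1101 = 0010
  pos 7: 1000 XOR 1101 = 0101
  pos 8: 1010 XOR 1101 = 0111
  pos 9: 1110 XOR 1101 = 0011
Remainder (last 3 bits) = 110. This is the CRC / FCS.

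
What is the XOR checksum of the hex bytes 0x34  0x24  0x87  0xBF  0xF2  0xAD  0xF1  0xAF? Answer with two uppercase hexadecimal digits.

29

XOR the bytes together:
  start with 0x34
  0x34 ⊕ 0x24 = 0x10
  0x10 ⊕ 0x87 = 0x97
  0x97 ⊕ 0xBF = 0x28
  0x28 ⊕ 0xF2 = 0xDA
  0xDA ⊕ 0xAD = 0x77
  0x77 ⊕ 0xF1 = 0x86
  0x86 ⊕ 0xAF = 0x29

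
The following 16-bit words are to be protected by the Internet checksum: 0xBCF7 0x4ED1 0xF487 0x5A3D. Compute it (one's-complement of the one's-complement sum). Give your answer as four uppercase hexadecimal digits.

One's-complement addition (fold any carry out of bit 15 back into bit 0):
  0xBCF7 + 0x4ED1 = 0x10BC8 → wrap carry → 0x0BC9
  0x0BC9 + 0xF487 = 0x10050 → wrap carry → 0x0051
  0x0051 + 0x5A3D = 0x05A8E
One's-complement sum = 0x5A8E.
Checksum = ~0x5A8E & 0xFFFF = 0xA571.

A571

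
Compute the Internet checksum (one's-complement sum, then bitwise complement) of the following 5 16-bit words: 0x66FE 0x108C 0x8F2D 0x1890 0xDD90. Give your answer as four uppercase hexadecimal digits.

One's-complement addition (fold any carry out of bit 15 back into bit 0):
  0x66FE + 0x108C = 0x0778A
  0x778A + 0x8F2D = 0x106B7 → wrap carry → 0x06B8
  0x06B8 + 0x1890 = 0x01F48
  0x1F48 + 0xDD90 = 0x0FCD8
One's-complement sum = 0xFCD8.
Checksum = ~0xFCD8 & 0xFFFF = 0x0327.

0327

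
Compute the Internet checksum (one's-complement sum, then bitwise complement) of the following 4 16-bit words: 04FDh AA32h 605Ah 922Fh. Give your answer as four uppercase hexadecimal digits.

5E46

One's-complement addition (fold any carry out of bit 15 back into bit 0):
  0x04FD + 0xAA32 = 0x0AF2F
  0xAF2F + 0x605A = 0x10F89 → wrap carry → 0x0F8A
  0x0F8A + 0x922F = 0x0A1B9
One's-complement sum = 0xA1B9.
Checksum = ~0xA1B9 & 0xFFFF = 0x5E46.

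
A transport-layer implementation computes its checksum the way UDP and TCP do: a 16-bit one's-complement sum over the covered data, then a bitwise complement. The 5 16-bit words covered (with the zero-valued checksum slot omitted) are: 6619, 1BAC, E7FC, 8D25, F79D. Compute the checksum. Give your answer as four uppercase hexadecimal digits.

117A

One's-complement addition (fold any carry out of bit 15 back into bit 0):
  0x6619 + 0x1BAC = 0x081C5
  0x81C5 + 0xE7FC = 0x169C1 → wrap carry → 0x69C2
  0x69C2 + 0x8D25 = 0x0F6E7
  0xF6E7 + 0xF79D = 0x1EE84 → wrap carry → 0xEE85
One's-complement sum = 0xEE85.
Checksum = ~0xEE85 & 0xFFFF = 0x117A.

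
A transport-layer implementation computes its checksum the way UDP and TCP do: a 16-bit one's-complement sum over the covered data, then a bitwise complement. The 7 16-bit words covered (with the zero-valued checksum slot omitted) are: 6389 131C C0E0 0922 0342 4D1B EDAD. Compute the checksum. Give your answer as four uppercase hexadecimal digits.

One's-complement addition (fold any carry out of bit 15 back into bit 0):
  0x6389 + 0x131C = 0x076A5
  0x76A5 + 0xC0E0 = 0x13785 → wrap carry → 0x3786
  0x3786 + 0x0922 = 0x040A8
  0x40A8 + 0x0342 = 0x043EA
  0x43EA + 0x4D1B = 0x09105
  0x9105 + 0xEDAD = 0x17EB2 → wrap carry → 0x7EB3
One's-complement sum = 0x7EB3.
Checksum = ~0x7EB3 & 0xFFFF = 0x814C.

814C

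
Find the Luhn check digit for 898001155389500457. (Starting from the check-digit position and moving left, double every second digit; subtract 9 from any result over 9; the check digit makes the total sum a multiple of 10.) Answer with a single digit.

0

Partial digits right→left: 7 5 4 0 0 5 9 8 3 5 5 1 1 0 0 8 9 8
Double every second digit counting from the check-digit position (so the 1st, 3rd, 5th, ... of the partial from the right).
  doubled (with −9 where >9): 5 8 0 9 6 1 2 0 9 → sum 40
  kept as-is: 5 0 5 8 5 1 0 8 8 → sum 40
Total = 40 + 40 = 80.
Check digit = (10 − (80 mod 10)) mod 10 = 0.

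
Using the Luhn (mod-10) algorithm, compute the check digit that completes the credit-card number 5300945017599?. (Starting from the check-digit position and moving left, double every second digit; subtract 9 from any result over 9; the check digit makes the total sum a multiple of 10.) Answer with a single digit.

4

Partial digits right→left: 9 9 5 7 1 0 5 4 9 0 0 3 5
Double every second digit counting from the check-digit position (so the 1st, 3rd, 5th, ... of the partial from the right).
  doubled (with −9 where >9): 9 1 2 1 9 0 1 → sum 23
  kept as-is: 9 7 0 4 0 3 → sum 23
Total = 23 + 23 = 46.
Check digit = (10 − (46 mod 10)) mod 10 = 4.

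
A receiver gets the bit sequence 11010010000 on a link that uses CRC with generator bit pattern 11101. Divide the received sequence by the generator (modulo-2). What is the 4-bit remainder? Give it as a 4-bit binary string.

0000

Modulo-2 division of 11010010000 by 11101:
  pos 0: 11010 XOR 11101 = 00111
  pos 2: 11101 XOR 11101 = 00000
Remainder = 0000 (zero — the frame passes the CRC check).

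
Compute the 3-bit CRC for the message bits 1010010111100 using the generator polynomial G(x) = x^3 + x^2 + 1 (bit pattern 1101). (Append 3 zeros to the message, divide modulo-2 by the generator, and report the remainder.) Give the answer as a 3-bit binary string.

Append 3 zeros: 1010010111100000. Divide by 1101 (XOR where the leading bit is 1):
  pos 0: 1010 XOR 1101 = 0111
  pos 1: 1110 XOR 1101 = 0011
  pos 3: 1110 XOR 1101 = 0011
  pos 5: 1111 XOR 1101 = 0010
  pos 7: 1011 XOR 1101 = 0110
  pos 8: 1100 XOR 1101 = 0001
  pos 11: 1000 XOR 1101 = 0101
  pos 12: 1010 XOR 1101 = 0111
Remainder (last 3 bits) = 111. This is the CRC / FCS.

111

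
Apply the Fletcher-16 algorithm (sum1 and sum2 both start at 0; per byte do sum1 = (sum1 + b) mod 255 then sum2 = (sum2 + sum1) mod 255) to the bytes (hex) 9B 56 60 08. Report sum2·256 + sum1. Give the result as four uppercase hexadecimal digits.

3A5A

Running sums (mod 255):
  after byte 0 (9B): sum1=155, sum2=155
  after byte 1 (56): sum1=241, sum2=141
  after byte 2 (60): sum1=82, sum2=223
  after byte 3 (08): sum1=90, sum2=58
Checksum = sum2·256 + sum1 = 58·256 + 90 = 14938 = 0x3A5A.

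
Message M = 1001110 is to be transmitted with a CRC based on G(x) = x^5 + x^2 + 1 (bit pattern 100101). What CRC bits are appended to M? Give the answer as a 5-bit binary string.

10100

Append 5 zeros: 100111000000. Divide by 100101 (XOR where the leading bit is 1):
  pos 0: 100111 XOR 100101 = 000010
  pos 4: 100000 XOR 100101 = 000101
Remainder (last 5 bits) = 10100. This is the CRC / FCS.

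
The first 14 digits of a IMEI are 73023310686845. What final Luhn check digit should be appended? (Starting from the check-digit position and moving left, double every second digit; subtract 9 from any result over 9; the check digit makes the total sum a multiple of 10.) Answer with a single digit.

2

Partial digits right→left: 5 4 8 6 8 6 0 1 3 3 2 0 3 7
Double every second digit counting from the check-digit position (so the 1st, 3rd, 5th, ... of the partial from the right).
  doubled (with −9 where >9): 1 7 7 0 6 4 6 → sum 31
  kept as-is: 4 6 6 1 3 0 7 → sum 27
Total = 31 + 27 = 58.
Check digit = (10 − (58 mod 10)) mod 10 = 2.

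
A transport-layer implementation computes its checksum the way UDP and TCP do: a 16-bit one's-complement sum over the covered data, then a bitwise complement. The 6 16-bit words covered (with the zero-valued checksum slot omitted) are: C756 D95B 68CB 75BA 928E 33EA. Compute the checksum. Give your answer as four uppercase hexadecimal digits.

One's-complement addition (fold any carry out of bit 15 back into bit 0):
  0xC756 + 0xD95B = 0x1A0B1 → wrap carry → 0xA0B2
  0xA0B2 + 0x68CB = 0x1097D → wrap carry → 0x097E
  0x097E + 0x75BA = 0x07F38
  0x7F38 + 0x928E = 0x111C6 → wrap carry → 0x11C7
  0x11C7 + 0x33EA = 0x045B1
One's-complement sum = 0x45B1.
Checksum = ~0x45B1 & 0xFFFF = 0xBA4E.

BA4E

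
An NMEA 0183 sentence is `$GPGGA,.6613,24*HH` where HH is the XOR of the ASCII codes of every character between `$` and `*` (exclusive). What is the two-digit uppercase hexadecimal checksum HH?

XOR the ASCII codes of the payload characters:
  'G' = 0x47 → acc = 0x47
  'P' = 0x50 → acc = 0x17
  'G' = 0x47 → acc = 0x50
  'G' = 0x47 → acc = 0x17
  'A' = 0x41 → acc = 0x56
  ',' = 0x2C → acc = 0x7A
  '.' = 0x2E → acc = 0x54
  '6' = 0x36 → acc = 0x62
  '6' = 0x36 → acc = 0x54
  '1' = 0x31 → acc = 0x65
  '3' = 0x33 → acc = 0x56
  ',' = 0x2C → acc = 0x7A
  '2' = 0x32 → acc = 0x48
  '4' = 0x34 → acc = 0x7C
Checksum = 0x7C.

7C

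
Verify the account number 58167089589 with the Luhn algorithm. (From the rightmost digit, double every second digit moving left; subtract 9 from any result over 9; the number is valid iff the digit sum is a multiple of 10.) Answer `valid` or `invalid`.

From the right, keep odd positions and double even positions (subtract 9 from any doubled value over 9):
  doubled (positions 2,4,...): 7 9 0 3 7 → sum 26
  kept (positions 1,3,...): 9 5 8 7 1 5 → sum 35
Total = 61.
61 mod 10 = 1, so the number is invalid.

invalid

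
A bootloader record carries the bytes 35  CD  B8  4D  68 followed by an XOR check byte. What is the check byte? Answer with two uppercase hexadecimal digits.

65

XOR the bytes together:
  start with 0x35
  0x35 ⊕ 0xCD = 0xF8
  0xF8 ⊕ 0xB8 = 0x40
  0x40 ⊕ 0x4D = 0x0D
  0x0D ⊕ 0x68 = 0x65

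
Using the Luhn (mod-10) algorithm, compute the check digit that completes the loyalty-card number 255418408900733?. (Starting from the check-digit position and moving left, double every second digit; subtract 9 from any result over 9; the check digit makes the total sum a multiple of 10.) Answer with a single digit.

Partial digits right→left: 3 3 7 0 0 9 8 0 4 8 1 4 5 5 2
Double every second digit counting from the check-digit position (so the 1st, 3rd, 5th, ... of the partial from the right).
  doubled (with −9 where >9): 6 5 0 7 8 2 1 4 → sum 33
  kept as-is: 3 0 9 0 8 4 5 → sum 29
Total = 33 + 29 = 62.
Check digit = (10 − (62 mod 10)) mod 10 = 8.

8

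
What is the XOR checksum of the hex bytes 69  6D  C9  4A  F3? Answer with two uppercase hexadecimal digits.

74

XOR the bytes together:
  start with 0x69
  0x69 ⊕ 0x6D = 0x04
  0x04 ⊕ 0xC9 = 0xCD
  0xCD ⊕ 0x4A = 0x87
  0x87 ⊕ 0xF3 = 0x74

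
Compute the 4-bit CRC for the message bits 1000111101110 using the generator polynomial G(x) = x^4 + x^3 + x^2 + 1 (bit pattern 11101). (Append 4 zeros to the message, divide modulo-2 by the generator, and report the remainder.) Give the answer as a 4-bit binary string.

1010

Append 4 zeros: 10001111011100000. Divide by 11101 (XOR where the leading bit is 1):
  pos 0: 10001 XOR 11101 = 01100
  pos 1: 11001 XOR 11101 = 00100
  pos 3: 10011 XOR 11101 = 01110
  pos 4: 11100 XOR 11101 = 00001
  pos 8: 11110 XOR 11101 = 00011
  pos 11: 11000 XOR 11101 = 00101
Remainder (last 4 bits) = 1010. This is the CRC / FCS.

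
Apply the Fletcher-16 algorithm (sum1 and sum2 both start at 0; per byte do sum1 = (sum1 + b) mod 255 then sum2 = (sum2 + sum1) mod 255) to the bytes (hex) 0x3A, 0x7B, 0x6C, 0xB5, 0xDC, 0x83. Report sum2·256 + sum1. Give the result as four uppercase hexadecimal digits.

D638

Running sums (mod 255):
  after byte 0 (0x3A): sum1=58, sum2=58
  after byte 1 (0x7B): sum1=181, sum2=239
  after byte 2 (0x6C): sum1=34, sum2=18
  after byte 3 (0xB5): sum1=215, sum2=233
  after byte 4 (0xDC): sum1=180, sum2=158
  after byte 5 (0x83): sum1=56, sum2=214
Checksum = sum2·256 + sum1 = 214·256 + 56 = 54840 = 0xD638.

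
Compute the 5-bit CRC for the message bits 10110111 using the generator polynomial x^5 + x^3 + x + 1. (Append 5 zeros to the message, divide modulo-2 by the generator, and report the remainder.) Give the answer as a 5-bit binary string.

Append 5 zeros: 1011011100000. Divide by 101011 (XOR where the leading bit is 1):
  pos 0: 101101 XOR 101011 = 000110
  pos 3: 110110 XOR 101011 = 011101
  pos 4: 111010 XOR 101011 = 010001
  pos 5: 100010 XOR 101011 = 001001
  pos 7: 100100 XOR 101011 = 001111
Remainder (last 5 bits) = 01111. This is the CRC / FCS.

01111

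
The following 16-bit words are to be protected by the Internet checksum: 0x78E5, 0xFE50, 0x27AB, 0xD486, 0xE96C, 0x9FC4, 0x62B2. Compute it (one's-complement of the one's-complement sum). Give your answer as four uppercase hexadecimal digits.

One's-complement addition (fold any carry out of bit 15 back into bit 0):
  0x78E5 + 0xFE50 = 0x17735 → wrap carry → 0x7736
  0x7736 + 0x27AB = 0x09EE1
  0x9EE1 + 0xD486 = 0x17367 → wrap carry → 0x7368
  0x7368 + 0xE96C = 0x15CD4 → wrap carry → 0x5CD5
  0x5CD5 + 0x9FC4 = 0x0FC99
  0xFC99 + 0x62B2 = 0x15F4B → wrap carry → 0x5F4C
One's-complement sum = 0x5F4C.
Checksum = ~0x5F4C & 0xFFFF = 0xA0B3.

A0B3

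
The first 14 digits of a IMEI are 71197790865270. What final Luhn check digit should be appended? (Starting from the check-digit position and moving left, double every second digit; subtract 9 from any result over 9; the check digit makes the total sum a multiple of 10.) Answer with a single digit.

Partial digits right→left: 0 7 2 5 6 8 0 9 7 7 9 1 1 7
Double every second digit counting from the check-digit position (so the 1st, 3rd, 5th, ... of the partial from the right).
  doubled (with −9 where >9): 0 4 3 0 5 9 2 → sum 23
  kept as-is: 7 5 8 9 7 1 7 → sum 44
Total = 23 + 44 = 67.
Check digit = (10 − (67 mod 10)) mod 10 = 3.

3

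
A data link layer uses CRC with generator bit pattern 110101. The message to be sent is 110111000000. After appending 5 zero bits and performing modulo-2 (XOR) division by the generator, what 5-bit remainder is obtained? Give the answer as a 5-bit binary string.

11100

Append 5 zeros: 11011100000000000. Divide by 110101 (XOR where the leading bit is 1):
  pos 0: 110111 XOR 110101 = 000010
  pos 4: 100000 XOR 110101 = 010101
  pos 5: 101010 XOR 110101 = 011111
  pos 6: 111110 XOR 110101 = 001011
  pos 8: 101100 XOR 110101 = 011001
  pos 9: 110010 XOR 110101 = 000111
Remainder (last 5 bits) = 11100. This is the CRC / FCS.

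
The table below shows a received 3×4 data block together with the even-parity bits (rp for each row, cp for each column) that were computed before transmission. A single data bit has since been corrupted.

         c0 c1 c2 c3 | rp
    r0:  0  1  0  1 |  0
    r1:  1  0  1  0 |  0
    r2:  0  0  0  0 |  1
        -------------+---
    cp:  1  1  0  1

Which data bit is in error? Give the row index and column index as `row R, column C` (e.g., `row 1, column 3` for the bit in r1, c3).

row 2, column 2

Recompute each row's even parity and compare to rp:
  r0: data parity 0, sent rp 0 → ok
  r1: data parity 0, sent rp 0 → ok
  r2: data parity 0, sent rp 1 → mismatch
Recompute each column's even parity and compare to cp:
  c0: data parity 1, sent cp 1 → ok
  c1: data parity 1, sent cp 1 → ok
  c2: data parity 1, sent cp 0 → mismatch
  c3: data parity 1, sent cp 1 → ok
Exactly one row (r2) and one column (c2) fail → the flipped bit is at their intersection.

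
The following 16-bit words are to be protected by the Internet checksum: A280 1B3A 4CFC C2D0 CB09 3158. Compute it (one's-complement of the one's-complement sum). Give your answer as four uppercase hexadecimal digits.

3616

One's-complement addition (fold any carry out of bit 15 back into bit 0):
  0xA280 + 0x1B3A = 0x0BDBA
  0xBDBA + 0x4CFC = 0x10AB6 → wrap carry → 0x0AB7
  0x0AB7 + 0xC2D0 = 0x0CD87
  0xCD87 + 0xCB09 = 0x19890 → wrap carry → 0x9891
  0x9891 + 0x3158 = 0x0C9E9
One's-complement sum = 0xC9E9.
Checksum = ~0xC9E9 & 0xFFFF = 0x3616.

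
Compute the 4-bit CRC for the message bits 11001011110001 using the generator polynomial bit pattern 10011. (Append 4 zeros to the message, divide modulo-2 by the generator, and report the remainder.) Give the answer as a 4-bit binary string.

Append 4 zeros: 110010111100010000. Divide by 10011 (XOR where the leading bit is 1):
  pos 0: 11001 XOR 10011 = 01010
  pos 1: 10100 XOR 10011 = 00111
  pos 3: 11111 XOR 10011 = 01100
  pos 4: 11001 XOR 10011 = 01010
  pos 5: 10101 XOR 10011 = 00110
  pos 7: 11000 XOR 10011 = 01011
  pos 8: 10110 XOR 10011 = 00101
  pos 10: 10110 XOR 10011 = 00101
  pos 12: 10100 XOR 10011 = 00111
Remainder (last 4 bits) = 1110. This is the CRC / FCS.

1110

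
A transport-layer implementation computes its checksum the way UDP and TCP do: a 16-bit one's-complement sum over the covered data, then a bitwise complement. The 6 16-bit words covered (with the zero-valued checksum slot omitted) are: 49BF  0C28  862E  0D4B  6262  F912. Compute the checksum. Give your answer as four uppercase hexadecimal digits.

BB29

One's-complement addition (fold any carry out of bit 15 back into bit 0):
  0x49BF + 0x0C28 = 0x055E7
  0x55E7 + 0x862E = 0x0DC15
  0xDC15 + 0x0D4B = 0x0E960
  0xE960 + 0x6262 = 0x14BC2 → wrap carry → 0x4BC3
  0x4BC3 + 0xF912 = 0x144D5 → wrap carry → 0x44D6
One's-complement sum = 0x44D6.
Checksum = ~0x44D6 & 0xFFFF = 0xBB29.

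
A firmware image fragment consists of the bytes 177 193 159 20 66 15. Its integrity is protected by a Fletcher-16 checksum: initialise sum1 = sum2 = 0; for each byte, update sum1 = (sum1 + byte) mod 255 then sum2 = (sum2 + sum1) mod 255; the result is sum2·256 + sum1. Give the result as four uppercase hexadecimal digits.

4178

Running sums (mod 255):
  after byte 0 (177): sum1=177, sum2=177
  after byte 1 (193): sum1=115, sum2=37
  after byte 2 (159): sum1=19, sum2=56
  after byte 3 (20): sum1=39, sum2=95
  after byte 4 (66): sum1=105, sum2=200
  after byte 5 (15): sum1=120, sum2=65
Checksum = sum2·256 + sum1 = 65·256 + 120 = 16760 = 0x4178.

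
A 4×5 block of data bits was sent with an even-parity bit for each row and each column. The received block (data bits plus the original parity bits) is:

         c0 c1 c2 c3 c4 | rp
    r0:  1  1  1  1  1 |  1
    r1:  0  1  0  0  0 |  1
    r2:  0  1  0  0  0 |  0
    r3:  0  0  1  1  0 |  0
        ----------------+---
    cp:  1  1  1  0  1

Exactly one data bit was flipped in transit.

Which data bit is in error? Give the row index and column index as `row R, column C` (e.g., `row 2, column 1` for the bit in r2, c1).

Recompute each row's even parity and compare to rp:
  r0: data parity 1, sent rp 1 → ok
  r1: data parity 1, sent rp 1 → ok
  r2: data parity 1, sent rp 0 → mismatch
  r3: data parity 0, sent rp 0 → ok
Recompute each column's even parity and compare to cp:
  c0: data parity 1, sent cp 1 → ok
  c1: data parity 1, sent cp 1 → ok
  c2: data parity 0, sent cp 1 → mismatch
  c3: data parity 0, sent cp 0 → ok
  c4: data parity 1, sent cp 1 → ok
Exactly one row (r2) and one column (c2) fail → the flipped bit is at their intersection.

row 2, column 2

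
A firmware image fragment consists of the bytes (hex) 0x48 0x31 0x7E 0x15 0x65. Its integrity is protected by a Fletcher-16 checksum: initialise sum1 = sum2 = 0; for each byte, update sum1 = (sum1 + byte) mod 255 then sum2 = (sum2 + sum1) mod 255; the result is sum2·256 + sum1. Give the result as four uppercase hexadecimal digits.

Running sums (mod 255):
  after byte 0 (0x48): sum1=72, sum2=72
  after byte 1 (0x31): sum1=121, sum2=193
  after byte 2 (0x7E): sum1=247, sum2=185
  after byte 3 (0x15): sum1=13, sum2=198
  after byte 4 (0x65): sum1=114, sum2=57
Checksum = sum2·256 + sum1 = 57·256 + 114 = 14706 = 0x3972.

3972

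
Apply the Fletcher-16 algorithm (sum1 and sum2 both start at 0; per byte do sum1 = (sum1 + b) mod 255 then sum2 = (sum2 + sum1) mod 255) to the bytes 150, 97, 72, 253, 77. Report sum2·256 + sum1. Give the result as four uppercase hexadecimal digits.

Running sums (mod 255):
  after byte 0 (150): sum1=150, sum2=150
  after byte 1 (97): sum1=247, sum2=142
  after byte 2 (72): sum1=64, sum2=206
  after byte 3 (253): sum1=62, sum2=13
  after byte 4 (77): sum1=139, sum2=152
Checksum = sum2·256 + sum1 = 152·256 + 139 = 39051 = 0x988B.

988B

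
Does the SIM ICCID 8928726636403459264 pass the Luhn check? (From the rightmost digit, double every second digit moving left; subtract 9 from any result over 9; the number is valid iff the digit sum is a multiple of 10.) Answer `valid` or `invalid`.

valid

From the right, keep odd positions and double even positions (subtract 9 from any doubled value over 9):
  doubled (positions 2,4,...): 3 9 8 0 3 3 4 7 9 → sum 46
  kept (positions 1,3,...): 4 2 5 3 4 3 6 7 2 8 → sum 44
Total = 90.
90 mod 10 = 0, so the number is valid.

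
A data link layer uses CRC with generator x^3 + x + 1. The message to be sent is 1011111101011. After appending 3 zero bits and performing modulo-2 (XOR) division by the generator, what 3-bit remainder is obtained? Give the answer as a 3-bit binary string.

Append 3 zeros: 1011111101011000. Divide by 1011 (XOR where the leading bit is 1):
  pos 0: 1011 XOR 1011 = 0000
  pos 4: 1111 XOR 1011 = 0100
  pos 5: 1000 XOR 1011 = 0011
  pos 7: 1110 XOR 1011 = 0101
  pos 8: 1011 XOR 1011 = 0000
  pos 12: 1000 XOR 1011 = 0011
Remainder (last 3 bits) = 011. This is the CRC / FCS.

011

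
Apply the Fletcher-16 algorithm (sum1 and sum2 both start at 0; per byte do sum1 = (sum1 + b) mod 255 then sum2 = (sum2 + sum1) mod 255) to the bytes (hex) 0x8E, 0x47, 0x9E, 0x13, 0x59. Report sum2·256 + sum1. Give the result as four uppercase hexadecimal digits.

Running sums (mod 255):
  after byte 0 (0x8E): sum1=142, sum2=142
  after byte 1 (0x47): sum1=213, sum2=100
  after byte 2 (0x9E): sum1=116, sum2=216
  after byte 3 (0x13): sum1=135, sum2=96
  after byte 4 (0x59): sum1=224, sum2=65
Checksum = sum2·256 + sum1 = 65·256 + 224 = 16864 = 0x41E0.

41E0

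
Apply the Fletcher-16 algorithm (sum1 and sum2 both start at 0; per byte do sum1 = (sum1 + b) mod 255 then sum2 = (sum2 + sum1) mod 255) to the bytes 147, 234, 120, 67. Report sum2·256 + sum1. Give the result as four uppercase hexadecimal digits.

Running sums (mod 255):
  after byte 0 (147): sum1=147, sum2=147
  after byte 1 (234): sum1=126, sum2=18
  after byte 2 (120): sum1=246, sum2=9
  after byte 3 (67): sum1=58, sum2=67
Checksum = sum2·256 + sum1 = 67·256 + 58 = 17210 = 0x433A.

433A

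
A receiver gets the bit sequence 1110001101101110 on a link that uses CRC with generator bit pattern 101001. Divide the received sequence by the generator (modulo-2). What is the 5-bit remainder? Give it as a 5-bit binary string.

Modulo-2 division of 1110001101101110 by 101001:
  pos 0: 111000 XOR 101001 = 010001
  pos 1: 100011 XOR 101001 = 001010
  pos 3: 101010 XOR 101001 = 000011
  pos 7: 111101 XOR 101001 = 010100
  pos 8: 101001 XOR 101001 = 000000
Remainder = 00010 (nonzero — an error is detected).

00010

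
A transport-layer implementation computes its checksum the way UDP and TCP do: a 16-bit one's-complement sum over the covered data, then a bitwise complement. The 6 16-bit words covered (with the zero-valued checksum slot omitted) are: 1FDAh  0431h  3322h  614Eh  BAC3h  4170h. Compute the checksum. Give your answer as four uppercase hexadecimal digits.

4B50

One's-complement addition (fold any carry out of bit 15 back into bit 0):
  0x1FDA + 0x0431 = 0x0240B
  0x240B + 0x3322 = 0x0572D
  0x572D + 0x614E = 0x0B87B
  0xB87B + 0xBAC3 = 0x1733E → wrap carry → 0x733F
  0x733F + 0x4170 = 0x0B4AF
One's-complement sum = 0xB4AF.
Checksum = ~0xB4AF & 0xFFFF = 0x4B50.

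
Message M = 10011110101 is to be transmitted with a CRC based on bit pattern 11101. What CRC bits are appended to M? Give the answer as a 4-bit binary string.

Append 4 zeros: 100111101010000. Divide by 11101 (XOR where the leading bit is 1):
  pos 0: 10011 XOR 11101 = 01110
  pos 1: 11101 XOR 11101 = 00000
  pos 6: 10101 XOR 11101 = 01000
  pos 7: 10000 XOR 11101 = 01101
  pos 8: 11010 XOR 11101 = 00111
  pos 10: 11100 XOR 11101 = 00001
Remainder (last 4 bits) = 0001. This is the CRC / FCS.

0001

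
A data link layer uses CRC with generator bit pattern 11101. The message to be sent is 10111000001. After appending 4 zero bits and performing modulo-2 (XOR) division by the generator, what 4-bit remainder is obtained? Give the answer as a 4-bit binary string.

1110

Append 4 zeros: 101110000010000. Divide by 11101 (XOR where the leading bit is 1):
  pos 0: 10111 XOR 11101 = 01010
  pos 1: 10100 XOR 11101 = 01001
  pos 2: 10010 XOR 11101 = 01111
  pos 3: 11110 XOR 11101 = 00011
  pos 6: 11001 XOR 11101 = 00100
  pos 8: 10000 XOR 11101 = 01101
  pos 9: 11010 XOR 11101 = 00111
Remainder (last 4 bits) = 1110. This is the CRC / FCS.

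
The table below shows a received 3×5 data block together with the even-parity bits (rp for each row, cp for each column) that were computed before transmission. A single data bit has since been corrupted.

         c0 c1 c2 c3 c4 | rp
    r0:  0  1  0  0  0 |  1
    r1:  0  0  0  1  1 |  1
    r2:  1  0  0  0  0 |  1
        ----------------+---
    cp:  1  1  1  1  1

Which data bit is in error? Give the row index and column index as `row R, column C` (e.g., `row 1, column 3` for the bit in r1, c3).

row 1, column 2

Recompute each row's even parity and compare to rp:
  r0: data parity 1, sent rp 1 → ok
  r1: data parity 0, sent rp 1 → mismatch
  r2: data parity 1, sent rp 1 → ok
Recompute each column's even parity and compare to cp:
  c0: data parity 1, sent cp 1 → ok
  c1: data parity 1, sent cp 1 → ok
  c2: data parity 0, sent cp 1 → mismatch
  c3: data parity 1, sent cp 1 → ok
  c4: data parity 1, sent cp 1 → ok
Exactly one row (r1) and one column (c2) fail → the flipped bit is at their intersection.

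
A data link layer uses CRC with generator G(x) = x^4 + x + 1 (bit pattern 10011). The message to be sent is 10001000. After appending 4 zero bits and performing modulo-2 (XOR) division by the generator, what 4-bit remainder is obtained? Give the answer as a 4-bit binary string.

Append 4 zeros: 100010000000. Divide by 10011 (XOR where the leading bit is 1):
  pos 0: 10001 XOR 10011 = 00010
  pos 3: 10000 XOR 10011 = 00011
  pos 6: 11000 XOR 10011 = 01011
  pos 7: 10110 XOR 10011 = 00101
Remainder (last 4 bits) = 0101. This is the CRC / FCS.

0101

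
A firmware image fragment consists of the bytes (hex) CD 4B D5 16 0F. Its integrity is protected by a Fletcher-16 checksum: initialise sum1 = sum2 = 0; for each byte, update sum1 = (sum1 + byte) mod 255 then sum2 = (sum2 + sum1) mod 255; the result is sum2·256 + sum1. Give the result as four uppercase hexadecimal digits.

EE14

Running sums (mod 255):
  after byte 0 (CD): sum1=205, sum2=205
  after byte 1 (4B): sum1=25, sum2=230
  after byte 2 (D5): sum1=238, sum2=213
  after byte 3 (16): sum1=5, sum2=218
  after byte 4 (0F): sum1=20, sum2=238
Checksum = sum2·256 + sum1 = 238·256 + 20 = 60948 = 0xEE14.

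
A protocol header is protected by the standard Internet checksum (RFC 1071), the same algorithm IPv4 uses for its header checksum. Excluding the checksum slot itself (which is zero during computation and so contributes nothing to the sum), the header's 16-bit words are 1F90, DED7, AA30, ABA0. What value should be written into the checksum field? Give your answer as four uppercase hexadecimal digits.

ABC6

One's-complement addition (fold any carry out of bit 15 back into bit 0):
  0x1F90 + 0xDED7 = 0x0FE67
  0xFE67 + 0xAA30 = 0x1A897 → wrap carry → 0xA898
  0xA898 + 0xABA0 = 0x15438 → wrap carry → 0x5439
One's-complement sum = 0x5439.
Checksum = ~0x5439 & 0xFFFF = 0xABC6.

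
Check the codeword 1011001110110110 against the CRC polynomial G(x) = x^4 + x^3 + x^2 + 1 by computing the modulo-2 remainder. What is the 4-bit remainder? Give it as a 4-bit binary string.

0000

Modulo-2 division of 1011001110110110 by 11101:
  pos 0: 10110 XOR 11101 = 01011
  pos 1: 10110 XOR 11101 = 01011
  pos 2: 10111 XOR 11101 = 01010
  pos 3: 10101 XOR 11101 = 01000
  pos 4: 10001 XOR 11101 = 01100
  pos 5: 11000 XOR 11101 = 00101
  pos 7: 10111 XOR 11101 = 01010
  pos 8: 10100 XOR 11101 = 01001
  pos 9: 10011 XOR 11101 = 01110
  pos 10: 11101 XOR 11101 = 00000
Remainder = 0000 (zero — the frame passes the CRC check).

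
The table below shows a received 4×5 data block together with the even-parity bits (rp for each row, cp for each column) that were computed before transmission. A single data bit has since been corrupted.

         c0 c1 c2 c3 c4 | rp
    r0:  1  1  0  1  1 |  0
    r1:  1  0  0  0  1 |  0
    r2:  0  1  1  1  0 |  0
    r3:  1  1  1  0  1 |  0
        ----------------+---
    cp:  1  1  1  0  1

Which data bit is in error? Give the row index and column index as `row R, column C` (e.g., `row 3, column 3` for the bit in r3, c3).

row 2, column 2

Recompute each row's even parity and compare to rp:
  r0: data parity 0, sent rp 0 → ok
  r1: data parity 0, sent rp 0 → ok
  r2: data parity 1, sent rp 0 → mismatch
  r3: data parity 0, sent rp 0 → ok
Recompute each column's even parity and compare to cp:
  c0: data parity 1, sent cp 1 → ok
  c1: data parity 1, sent cp 1 → ok
  c2: data parity 0, sent cp 1 → mismatch
  c3: data parity 0, sent cp 0 → ok
  c4: data parity 1, sent cp 1 → ok
Exactly one row (r2) and one column (c2) fail → the flipped bit is at their intersection.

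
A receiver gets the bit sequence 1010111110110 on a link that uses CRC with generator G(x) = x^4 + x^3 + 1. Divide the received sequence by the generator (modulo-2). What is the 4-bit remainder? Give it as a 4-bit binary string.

1011

Modulo-2 division of 1010111110110 by 11001:
  pos 0: 10101 XOR 11001 = 01100
  pos 1: 11001 XOR 11001 = 00000
  pos 6: 11101 XOR 11001 = 00100
  pos 8: 10010 XOR 11001 = 01011
Remainder = 1011 (nonzero — an error is detected).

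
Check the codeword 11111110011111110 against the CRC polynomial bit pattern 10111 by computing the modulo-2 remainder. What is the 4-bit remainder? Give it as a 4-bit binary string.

0000

Modulo-2 division of 11111110011111110 by 10111:
  pos 0: 11111 XOR 10111 = 01000
  pos 1: 10001 XOR 10111 = 00110
  pos 3: 11010 XOR 10111 = 01101
  pos 4: 11010 XOR 10111 = 01101
  pos 5: 11011 XOR 10111 = 01100
  pos 6: 11001 XOR 10111 = 01110
  pos 7: 11101 XOR 10111 = 01010
  pos 8: 10101 XOR 10111 = 00010
  pos 11: 10111 XOR 10111 = 00000
Remainder = 0000 (zero — the frame passes the CRC check).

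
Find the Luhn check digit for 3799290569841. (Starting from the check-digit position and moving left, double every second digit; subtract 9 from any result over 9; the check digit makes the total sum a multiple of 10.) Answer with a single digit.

Partial digits right→left: 1 4 8 9 6 5 0 9 2 9 9 7 3
Double every second digit counting from the check-digit position (so the 1st, 3rd, 5th, ... of the partial from the right).
  doubled (with −9 where >9): 2 7 3 0 4 9 6 → sum 31
  kept as-is: 4 9 5 9 9 7 → sum 43
Total = 31 + 43 = 74.
Check digit = (10 − (74 mod 10)) mod 10 = 6.

6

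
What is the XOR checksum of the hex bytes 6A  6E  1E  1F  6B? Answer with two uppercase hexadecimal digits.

6E

XOR the bytes together:
  start with 0x6A
  0x6A ⊕ 0x6E = 0x04
  0x04 ⊕ 0x1E = 0x1A
  0x1A ⊕ 0x1F = 0x05
  0x05 ⊕ 0x6B = 0x6E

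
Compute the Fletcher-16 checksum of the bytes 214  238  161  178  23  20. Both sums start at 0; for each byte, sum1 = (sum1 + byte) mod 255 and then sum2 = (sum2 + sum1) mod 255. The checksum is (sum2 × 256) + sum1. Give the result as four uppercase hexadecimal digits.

Running sums (mod 255):
  after byte 0 (214): sum1=214, sum2=214
  after byte 1 (238): sum1=197, sum2=156
  after byte 2 (161): sum1=103, sum2=4
  after byte 3 (178): sum1=26, sum2=30
  after byte 4 (23): sum1=49, sum2=79
  after byte 5 (20): sum1=69, sum2=148
Checksum = sum2·256 + sum1 = 148·256 + 69 = 37957 = 0x9445.

9445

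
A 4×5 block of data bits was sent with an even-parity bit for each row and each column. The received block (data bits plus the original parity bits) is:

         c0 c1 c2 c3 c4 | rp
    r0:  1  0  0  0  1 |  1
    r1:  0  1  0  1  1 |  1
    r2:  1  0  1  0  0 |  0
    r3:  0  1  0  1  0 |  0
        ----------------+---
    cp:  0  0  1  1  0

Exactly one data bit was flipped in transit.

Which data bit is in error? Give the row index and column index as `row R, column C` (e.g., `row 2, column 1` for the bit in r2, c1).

Recompute each row's even parity and compare to rp:
  r0: data parity 0, sent rp 1 → mismatch
  r1: data parity 1, sent rp 1 → ok
  r2: data parity 0, sent rp 0 → ok
  r3: data parity 0, sent rp 0 → ok
Recompute each column's even parity and compare to cp:
  c0: data parity 0, sent cp 0 → ok
  c1: data parity 0, sent cp 0 → ok
  c2: data parity 1, sent cp 1 → ok
  c3: data parity 0, sent cp 1 → mismatch
  c4: data parity 0, sent cp 0 → ok
Exactly one row (r0) and one column (c3) fail → the flipped bit is at their intersection.

row 0, column 3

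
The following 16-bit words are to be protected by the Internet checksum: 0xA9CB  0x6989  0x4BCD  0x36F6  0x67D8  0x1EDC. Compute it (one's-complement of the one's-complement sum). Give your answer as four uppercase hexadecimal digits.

E332

One's-complement addition (fold any carry out of bit 15 back into bit 0):
  0xA9CB + 0x6989 = 0x11354 → wrap carry → 0x1355
  0x1355 + 0x4BCD = 0x05F22
  0x5F22 + 0x36F6 = 0x09618
  0x9618 + 0x67D8 = 0x0FDF0
  0xFDF0 + 0x1EDC = 0x11CCC → wrap carry → 0x1CCD
One's-complement sum = 0x1CCD.
Checksum = ~0x1CCD & 0xFFFF = 0xE332.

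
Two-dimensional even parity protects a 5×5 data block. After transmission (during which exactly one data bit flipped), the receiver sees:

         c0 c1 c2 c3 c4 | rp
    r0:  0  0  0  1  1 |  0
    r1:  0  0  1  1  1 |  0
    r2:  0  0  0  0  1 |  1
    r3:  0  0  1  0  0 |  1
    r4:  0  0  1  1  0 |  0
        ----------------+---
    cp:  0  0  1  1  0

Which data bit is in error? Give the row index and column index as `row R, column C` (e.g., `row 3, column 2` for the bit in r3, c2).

Recompute each row's even parity and compare to rp:
  r0: data parity 0, sent rp 0 → ok
  r1: data parity 1, sent rp 0 → mismatch
  r2: data parity 1, sent rp 1 → ok
  r3: data parity 1, sent rp 1 → ok
  r4: data parity 0, sent rp 0 → ok
Recompute each column's even parity and compare to cp:
  c0: data parity 0, sent cp 0 → ok
  c1: data parity 0, sent cp 0 → ok
  c2: data parity 1, sent cp 1 → ok
  c3: data parity 1, sent cp 1 → ok
  c4: data parity 1, sent cp 0 → mismatch
Exactly one row (r1) and one column (c4) fail → the flipped bit is at their intersection.

row 1, column 4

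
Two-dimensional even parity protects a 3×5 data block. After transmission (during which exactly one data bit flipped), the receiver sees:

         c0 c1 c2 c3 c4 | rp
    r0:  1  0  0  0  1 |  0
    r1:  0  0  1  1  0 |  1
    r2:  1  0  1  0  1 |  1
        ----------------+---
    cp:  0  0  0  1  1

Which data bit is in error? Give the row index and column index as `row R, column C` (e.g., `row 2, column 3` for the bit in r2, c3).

Recompute each row's even parity and compare to rp:
  r0: data parity 0, sent rp 0 → ok
  r1: data parity 0, sent rp 1 → mismatch
  r2: data parity 1, sent rp 1 → ok
Recompute each column's even parity and compare to cp:
  c0: data parity 0, sent cp 0 → ok
  c1: data parity 0, sent cp 0 → ok
  c2: data parity 0, sent cp 0 → ok
  c3: data parity 1, sent cp 1 → ok
  c4: data parity 0, sent cp 1 → mismatch
Exactly one row (r1) and one column (c4) fail → the flipped bit is at their intersection.

row 1, column 4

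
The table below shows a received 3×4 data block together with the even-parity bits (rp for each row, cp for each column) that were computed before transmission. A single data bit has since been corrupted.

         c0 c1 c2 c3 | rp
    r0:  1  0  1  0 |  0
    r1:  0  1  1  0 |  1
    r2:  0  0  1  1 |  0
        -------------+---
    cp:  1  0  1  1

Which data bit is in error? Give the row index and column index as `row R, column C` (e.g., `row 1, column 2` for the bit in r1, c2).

Recompute each row's even parity and compare to rp:
  r0: data parity 0, sent rp 0 → ok
  r1: data parity 0, sent rp 1 → mismatch
  r2: data parity 0, sent rp 0 → ok
Recompute each column's even parity and compare to cp:
  c0: data parity 1, sent cp 1 → ok
  c1: data parity 1, sent cp 0 → mismatch
  c2: data parity 1, sent cp 1 → ok
  c3: data parity 1, sent cp 1 → ok
Exactly one row (r1) and one column (c1) fail → the flipped bit is at their intersection.

row 1, column 1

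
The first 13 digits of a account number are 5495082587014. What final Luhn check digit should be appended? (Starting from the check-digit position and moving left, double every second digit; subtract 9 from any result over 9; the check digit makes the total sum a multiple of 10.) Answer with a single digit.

1

Partial digits right→left: 4 1 0 7 8 5 2 8 0 5 9 4 5
Double every second digit counting from the check-digit position (so the 1st, 3rd, 5th, ... of the partial from the right).
  doubled (with −9 where >9): 8 0 7 4 0 9 1 → sum 29
  kept as-is: 1 7 5 8 5 4 → sum 30
Total = 29 + 30 = 59.
Check digit = (10 − (59 mod 10)) mod 10 = 1.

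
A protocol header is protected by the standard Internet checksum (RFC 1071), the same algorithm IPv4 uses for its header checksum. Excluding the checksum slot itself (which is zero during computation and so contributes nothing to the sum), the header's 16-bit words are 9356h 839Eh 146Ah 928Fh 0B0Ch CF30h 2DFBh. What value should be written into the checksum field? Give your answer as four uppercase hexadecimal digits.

39D9

One's-complement addition (fold any carry out of bit 15 back into bit 0):
  0x9356 + 0x839E = 0x116F4 → wrap carry → 0x16F5
  0x16F5 + 0x146A = 0x02B5F
  0x2B5F + 0x928F = 0x0BDEE
  0xBDEE + 0x0B0C = 0x0C8FA
  0xC8FA + 0xCF30 = 0x1982A → wrap carry → 0x982B
  0x982B + 0x2DFB = 0x0C626
One's-complement sum = 0xC626.
Checksum = ~0xC626 & 0xFFFF = 0x39D9.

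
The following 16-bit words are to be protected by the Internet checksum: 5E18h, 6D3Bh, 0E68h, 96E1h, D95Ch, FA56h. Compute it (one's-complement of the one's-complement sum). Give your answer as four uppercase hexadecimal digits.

BBAE

One's-complement addition (fold any carry out of bit 15 back into bit 0):
  0x5E18 + 0x6D3B = 0x0CB53
  0xCB53 + 0x0E68 = 0x0D9BB
  0xD9BB + 0x96E1 = 0x1709C → wrap carry → 0x709D
  0x709D + 0xD95C = 0x149F9 → wrap carry → 0x49FA
  0x49FA + 0xFA56 = 0x14450 → wrap carry → 0x4451
One's-complement sum = 0x4451.
Checksum = ~0x4451 & 0xFFFF = 0xBBAE.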